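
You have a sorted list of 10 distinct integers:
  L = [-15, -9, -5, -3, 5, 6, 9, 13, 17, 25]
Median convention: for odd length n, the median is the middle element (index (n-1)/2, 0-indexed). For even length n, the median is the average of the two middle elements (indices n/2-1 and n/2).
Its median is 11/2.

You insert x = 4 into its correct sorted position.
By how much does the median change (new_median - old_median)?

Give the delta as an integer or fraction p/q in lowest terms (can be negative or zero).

Old median = 11/2
After inserting x = 4: new sorted = [-15, -9, -5, -3, 4, 5, 6, 9, 13, 17, 25]
New median = 5
Delta = 5 - 11/2 = -1/2

Answer: -1/2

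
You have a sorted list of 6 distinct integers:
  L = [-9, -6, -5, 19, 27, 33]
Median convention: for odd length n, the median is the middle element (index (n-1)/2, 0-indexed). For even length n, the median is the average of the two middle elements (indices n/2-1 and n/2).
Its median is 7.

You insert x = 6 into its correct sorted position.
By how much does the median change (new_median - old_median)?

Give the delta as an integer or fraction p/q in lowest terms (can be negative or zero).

Answer: -1

Derivation:
Old median = 7
After inserting x = 6: new sorted = [-9, -6, -5, 6, 19, 27, 33]
New median = 6
Delta = 6 - 7 = -1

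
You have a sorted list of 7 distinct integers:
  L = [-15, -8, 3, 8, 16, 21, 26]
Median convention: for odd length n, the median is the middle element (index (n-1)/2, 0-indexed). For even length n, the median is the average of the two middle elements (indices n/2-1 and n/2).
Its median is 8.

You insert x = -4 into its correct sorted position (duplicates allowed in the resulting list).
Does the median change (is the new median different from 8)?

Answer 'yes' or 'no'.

Answer: yes

Derivation:
Old median = 8
Insert x = -4
New median = 11/2
Changed? yes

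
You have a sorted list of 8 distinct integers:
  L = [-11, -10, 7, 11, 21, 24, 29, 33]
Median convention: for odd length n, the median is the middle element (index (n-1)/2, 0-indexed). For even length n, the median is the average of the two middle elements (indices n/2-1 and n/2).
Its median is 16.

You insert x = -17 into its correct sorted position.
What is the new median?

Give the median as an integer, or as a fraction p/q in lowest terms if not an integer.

Old list (sorted, length 8): [-11, -10, 7, 11, 21, 24, 29, 33]
Old median = 16
Insert x = -17
Old length even (8). Middle pair: indices 3,4 = 11,21.
New length odd (9). New median = single middle element.
x = -17: 0 elements are < x, 8 elements are > x.
New sorted list: [-17, -11, -10, 7, 11, 21, 24, 29, 33]
New median = 11

Answer: 11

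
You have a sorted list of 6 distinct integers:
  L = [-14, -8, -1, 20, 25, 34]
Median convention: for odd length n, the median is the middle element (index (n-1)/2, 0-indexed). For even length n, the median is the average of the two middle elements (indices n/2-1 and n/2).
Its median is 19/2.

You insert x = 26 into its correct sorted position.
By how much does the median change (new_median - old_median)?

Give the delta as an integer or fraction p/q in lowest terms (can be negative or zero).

Answer: 21/2

Derivation:
Old median = 19/2
After inserting x = 26: new sorted = [-14, -8, -1, 20, 25, 26, 34]
New median = 20
Delta = 20 - 19/2 = 21/2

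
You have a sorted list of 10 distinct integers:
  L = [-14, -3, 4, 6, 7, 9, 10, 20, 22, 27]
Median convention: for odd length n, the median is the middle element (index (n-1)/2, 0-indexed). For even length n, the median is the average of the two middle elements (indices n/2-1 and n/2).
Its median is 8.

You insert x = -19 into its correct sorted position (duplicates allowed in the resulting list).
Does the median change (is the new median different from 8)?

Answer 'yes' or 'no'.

Old median = 8
Insert x = -19
New median = 7
Changed? yes

Answer: yes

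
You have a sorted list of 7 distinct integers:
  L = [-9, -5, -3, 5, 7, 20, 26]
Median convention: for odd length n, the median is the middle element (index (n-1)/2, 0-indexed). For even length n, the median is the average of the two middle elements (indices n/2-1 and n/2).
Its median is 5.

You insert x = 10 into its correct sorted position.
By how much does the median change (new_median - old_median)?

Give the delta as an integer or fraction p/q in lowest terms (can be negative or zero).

Old median = 5
After inserting x = 10: new sorted = [-9, -5, -3, 5, 7, 10, 20, 26]
New median = 6
Delta = 6 - 5 = 1

Answer: 1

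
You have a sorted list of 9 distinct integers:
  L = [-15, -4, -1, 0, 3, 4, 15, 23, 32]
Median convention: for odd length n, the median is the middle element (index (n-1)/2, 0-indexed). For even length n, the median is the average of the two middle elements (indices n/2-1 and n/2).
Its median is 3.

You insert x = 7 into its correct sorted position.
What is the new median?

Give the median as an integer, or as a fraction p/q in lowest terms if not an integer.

Old list (sorted, length 9): [-15, -4, -1, 0, 3, 4, 15, 23, 32]
Old median = 3
Insert x = 7
Old length odd (9). Middle was index 4 = 3.
New length even (10). New median = avg of two middle elements.
x = 7: 6 elements are < x, 3 elements are > x.
New sorted list: [-15, -4, -1, 0, 3, 4, 7, 15, 23, 32]
New median = 7/2

Answer: 7/2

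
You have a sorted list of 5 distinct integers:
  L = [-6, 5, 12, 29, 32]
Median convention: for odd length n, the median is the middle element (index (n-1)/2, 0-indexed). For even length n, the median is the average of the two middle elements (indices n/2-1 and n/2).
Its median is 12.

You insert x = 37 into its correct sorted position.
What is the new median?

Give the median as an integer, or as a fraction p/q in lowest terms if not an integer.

Answer: 41/2

Derivation:
Old list (sorted, length 5): [-6, 5, 12, 29, 32]
Old median = 12
Insert x = 37
Old length odd (5). Middle was index 2 = 12.
New length even (6). New median = avg of two middle elements.
x = 37: 5 elements are < x, 0 elements are > x.
New sorted list: [-6, 5, 12, 29, 32, 37]
New median = 41/2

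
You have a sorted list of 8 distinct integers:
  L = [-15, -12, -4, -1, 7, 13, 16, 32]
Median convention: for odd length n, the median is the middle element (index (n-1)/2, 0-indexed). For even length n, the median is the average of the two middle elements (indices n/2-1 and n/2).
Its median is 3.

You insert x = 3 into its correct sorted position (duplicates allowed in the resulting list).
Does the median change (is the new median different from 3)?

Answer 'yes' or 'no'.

Old median = 3
Insert x = 3
New median = 3
Changed? no

Answer: no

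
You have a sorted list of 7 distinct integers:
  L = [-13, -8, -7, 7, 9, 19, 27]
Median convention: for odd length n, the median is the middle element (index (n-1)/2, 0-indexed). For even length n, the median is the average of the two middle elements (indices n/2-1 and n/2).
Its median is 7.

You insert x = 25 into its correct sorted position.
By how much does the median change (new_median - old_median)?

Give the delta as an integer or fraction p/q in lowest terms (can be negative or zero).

Old median = 7
After inserting x = 25: new sorted = [-13, -8, -7, 7, 9, 19, 25, 27]
New median = 8
Delta = 8 - 7 = 1

Answer: 1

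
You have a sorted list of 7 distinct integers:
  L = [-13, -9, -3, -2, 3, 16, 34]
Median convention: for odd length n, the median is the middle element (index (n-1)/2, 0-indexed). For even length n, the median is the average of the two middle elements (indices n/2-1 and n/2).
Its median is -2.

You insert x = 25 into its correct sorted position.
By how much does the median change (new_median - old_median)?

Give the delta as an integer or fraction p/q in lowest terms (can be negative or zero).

Answer: 5/2

Derivation:
Old median = -2
After inserting x = 25: new sorted = [-13, -9, -3, -2, 3, 16, 25, 34]
New median = 1/2
Delta = 1/2 - -2 = 5/2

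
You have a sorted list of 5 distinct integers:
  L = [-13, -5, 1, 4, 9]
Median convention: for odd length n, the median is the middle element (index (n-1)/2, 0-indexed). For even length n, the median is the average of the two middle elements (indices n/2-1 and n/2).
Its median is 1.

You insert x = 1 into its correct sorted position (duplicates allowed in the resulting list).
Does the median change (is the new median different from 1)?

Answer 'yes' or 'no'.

Answer: no

Derivation:
Old median = 1
Insert x = 1
New median = 1
Changed? no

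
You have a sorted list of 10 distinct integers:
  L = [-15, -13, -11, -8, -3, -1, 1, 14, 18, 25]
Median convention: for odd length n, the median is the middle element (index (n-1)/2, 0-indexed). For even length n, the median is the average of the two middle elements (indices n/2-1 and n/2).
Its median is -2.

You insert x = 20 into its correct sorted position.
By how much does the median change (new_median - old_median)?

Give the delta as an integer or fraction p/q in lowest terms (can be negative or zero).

Old median = -2
After inserting x = 20: new sorted = [-15, -13, -11, -8, -3, -1, 1, 14, 18, 20, 25]
New median = -1
Delta = -1 - -2 = 1

Answer: 1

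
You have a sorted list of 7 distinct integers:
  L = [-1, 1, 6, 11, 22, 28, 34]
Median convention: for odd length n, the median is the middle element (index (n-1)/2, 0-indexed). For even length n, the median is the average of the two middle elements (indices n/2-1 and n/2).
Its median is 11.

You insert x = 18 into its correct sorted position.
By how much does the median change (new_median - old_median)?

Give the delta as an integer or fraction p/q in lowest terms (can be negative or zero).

Answer: 7/2

Derivation:
Old median = 11
After inserting x = 18: new sorted = [-1, 1, 6, 11, 18, 22, 28, 34]
New median = 29/2
Delta = 29/2 - 11 = 7/2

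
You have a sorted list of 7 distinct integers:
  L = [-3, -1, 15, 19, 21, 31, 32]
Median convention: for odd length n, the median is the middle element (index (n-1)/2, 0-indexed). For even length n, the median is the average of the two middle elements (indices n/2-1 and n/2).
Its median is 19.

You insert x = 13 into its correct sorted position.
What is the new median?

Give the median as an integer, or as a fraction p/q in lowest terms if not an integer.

Old list (sorted, length 7): [-3, -1, 15, 19, 21, 31, 32]
Old median = 19
Insert x = 13
Old length odd (7). Middle was index 3 = 19.
New length even (8). New median = avg of two middle elements.
x = 13: 2 elements are < x, 5 elements are > x.
New sorted list: [-3, -1, 13, 15, 19, 21, 31, 32]
New median = 17

Answer: 17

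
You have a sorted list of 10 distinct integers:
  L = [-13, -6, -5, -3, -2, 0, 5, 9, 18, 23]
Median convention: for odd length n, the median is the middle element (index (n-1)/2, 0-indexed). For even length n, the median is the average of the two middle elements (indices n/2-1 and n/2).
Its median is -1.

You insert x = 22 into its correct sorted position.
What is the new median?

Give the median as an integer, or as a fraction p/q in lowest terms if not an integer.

Old list (sorted, length 10): [-13, -6, -5, -3, -2, 0, 5, 9, 18, 23]
Old median = -1
Insert x = 22
Old length even (10). Middle pair: indices 4,5 = -2,0.
New length odd (11). New median = single middle element.
x = 22: 9 elements are < x, 1 elements are > x.
New sorted list: [-13, -6, -5, -3, -2, 0, 5, 9, 18, 22, 23]
New median = 0

Answer: 0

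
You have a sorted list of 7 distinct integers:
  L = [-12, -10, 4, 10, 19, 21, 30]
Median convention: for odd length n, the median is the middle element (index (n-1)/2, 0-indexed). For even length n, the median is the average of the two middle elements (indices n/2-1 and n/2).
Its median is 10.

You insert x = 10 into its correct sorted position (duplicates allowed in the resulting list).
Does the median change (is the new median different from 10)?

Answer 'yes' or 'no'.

Old median = 10
Insert x = 10
New median = 10
Changed? no

Answer: no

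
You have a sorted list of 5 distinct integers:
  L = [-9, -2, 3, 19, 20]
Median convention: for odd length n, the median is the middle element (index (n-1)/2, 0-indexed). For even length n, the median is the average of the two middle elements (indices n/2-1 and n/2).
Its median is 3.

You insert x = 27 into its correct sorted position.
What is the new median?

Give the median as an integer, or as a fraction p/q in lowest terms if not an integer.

Old list (sorted, length 5): [-9, -2, 3, 19, 20]
Old median = 3
Insert x = 27
Old length odd (5). Middle was index 2 = 3.
New length even (6). New median = avg of two middle elements.
x = 27: 5 elements are < x, 0 elements are > x.
New sorted list: [-9, -2, 3, 19, 20, 27]
New median = 11

Answer: 11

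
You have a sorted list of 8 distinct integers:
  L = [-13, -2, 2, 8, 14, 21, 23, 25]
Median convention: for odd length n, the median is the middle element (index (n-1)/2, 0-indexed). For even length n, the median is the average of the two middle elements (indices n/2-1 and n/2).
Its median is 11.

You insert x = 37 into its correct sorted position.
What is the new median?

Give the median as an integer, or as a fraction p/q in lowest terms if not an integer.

Answer: 14

Derivation:
Old list (sorted, length 8): [-13, -2, 2, 8, 14, 21, 23, 25]
Old median = 11
Insert x = 37
Old length even (8). Middle pair: indices 3,4 = 8,14.
New length odd (9). New median = single middle element.
x = 37: 8 elements are < x, 0 elements are > x.
New sorted list: [-13, -2, 2, 8, 14, 21, 23, 25, 37]
New median = 14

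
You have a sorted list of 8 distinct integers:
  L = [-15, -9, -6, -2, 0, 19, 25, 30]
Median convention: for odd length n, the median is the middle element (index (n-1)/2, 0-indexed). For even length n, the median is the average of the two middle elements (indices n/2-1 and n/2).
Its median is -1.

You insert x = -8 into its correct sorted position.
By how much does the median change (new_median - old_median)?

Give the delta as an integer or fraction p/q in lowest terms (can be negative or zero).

Old median = -1
After inserting x = -8: new sorted = [-15, -9, -8, -6, -2, 0, 19, 25, 30]
New median = -2
Delta = -2 - -1 = -1

Answer: -1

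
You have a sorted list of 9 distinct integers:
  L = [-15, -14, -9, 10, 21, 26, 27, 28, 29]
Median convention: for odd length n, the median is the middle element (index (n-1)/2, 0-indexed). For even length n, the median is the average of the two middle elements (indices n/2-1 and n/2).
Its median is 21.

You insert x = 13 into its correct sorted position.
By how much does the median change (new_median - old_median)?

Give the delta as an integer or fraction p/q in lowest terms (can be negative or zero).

Old median = 21
After inserting x = 13: new sorted = [-15, -14, -9, 10, 13, 21, 26, 27, 28, 29]
New median = 17
Delta = 17 - 21 = -4

Answer: -4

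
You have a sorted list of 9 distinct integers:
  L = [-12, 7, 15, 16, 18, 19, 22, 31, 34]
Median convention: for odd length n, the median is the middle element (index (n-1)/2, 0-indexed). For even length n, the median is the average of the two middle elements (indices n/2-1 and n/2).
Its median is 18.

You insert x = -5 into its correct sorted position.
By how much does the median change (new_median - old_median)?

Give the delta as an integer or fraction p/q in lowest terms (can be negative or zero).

Answer: -1

Derivation:
Old median = 18
After inserting x = -5: new sorted = [-12, -5, 7, 15, 16, 18, 19, 22, 31, 34]
New median = 17
Delta = 17 - 18 = -1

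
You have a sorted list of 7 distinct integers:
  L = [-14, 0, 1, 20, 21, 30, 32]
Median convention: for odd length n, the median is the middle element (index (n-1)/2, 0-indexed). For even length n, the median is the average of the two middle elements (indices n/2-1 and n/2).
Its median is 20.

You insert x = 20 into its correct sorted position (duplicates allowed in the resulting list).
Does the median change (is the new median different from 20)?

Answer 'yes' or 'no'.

Answer: no

Derivation:
Old median = 20
Insert x = 20
New median = 20
Changed? no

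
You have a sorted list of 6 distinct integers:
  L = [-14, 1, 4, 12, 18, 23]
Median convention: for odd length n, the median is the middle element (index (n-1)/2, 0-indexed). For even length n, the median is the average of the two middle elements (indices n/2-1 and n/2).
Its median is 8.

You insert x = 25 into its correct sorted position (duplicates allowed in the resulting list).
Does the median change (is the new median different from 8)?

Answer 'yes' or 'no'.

Answer: yes

Derivation:
Old median = 8
Insert x = 25
New median = 12
Changed? yes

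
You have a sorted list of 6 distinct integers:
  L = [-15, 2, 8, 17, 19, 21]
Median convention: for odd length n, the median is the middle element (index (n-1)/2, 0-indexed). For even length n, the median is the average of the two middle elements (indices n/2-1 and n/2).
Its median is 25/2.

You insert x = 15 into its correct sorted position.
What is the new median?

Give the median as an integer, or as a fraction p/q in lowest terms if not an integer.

Answer: 15

Derivation:
Old list (sorted, length 6): [-15, 2, 8, 17, 19, 21]
Old median = 25/2
Insert x = 15
Old length even (6). Middle pair: indices 2,3 = 8,17.
New length odd (7). New median = single middle element.
x = 15: 3 elements are < x, 3 elements are > x.
New sorted list: [-15, 2, 8, 15, 17, 19, 21]
New median = 15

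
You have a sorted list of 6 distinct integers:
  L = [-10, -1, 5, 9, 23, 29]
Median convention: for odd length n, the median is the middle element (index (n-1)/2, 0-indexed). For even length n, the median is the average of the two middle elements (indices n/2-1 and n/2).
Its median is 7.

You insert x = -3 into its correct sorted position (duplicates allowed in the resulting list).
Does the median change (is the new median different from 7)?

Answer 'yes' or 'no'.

Answer: yes

Derivation:
Old median = 7
Insert x = -3
New median = 5
Changed? yes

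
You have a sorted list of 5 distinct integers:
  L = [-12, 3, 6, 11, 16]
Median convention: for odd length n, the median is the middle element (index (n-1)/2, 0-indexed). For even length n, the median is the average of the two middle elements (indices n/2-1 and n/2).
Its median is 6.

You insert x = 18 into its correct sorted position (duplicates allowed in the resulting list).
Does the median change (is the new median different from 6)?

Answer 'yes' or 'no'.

Answer: yes

Derivation:
Old median = 6
Insert x = 18
New median = 17/2
Changed? yes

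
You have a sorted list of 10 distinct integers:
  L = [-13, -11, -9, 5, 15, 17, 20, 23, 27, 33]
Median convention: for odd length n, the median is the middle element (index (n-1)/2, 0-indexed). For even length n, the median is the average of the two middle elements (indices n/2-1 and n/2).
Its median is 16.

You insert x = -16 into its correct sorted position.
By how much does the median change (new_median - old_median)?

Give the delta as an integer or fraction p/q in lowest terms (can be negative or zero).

Old median = 16
After inserting x = -16: new sorted = [-16, -13, -11, -9, 5, 15, 17, 20, 23, 27, 33]
New median = 15
Delta = 15 - 16 = -1

Answer: -1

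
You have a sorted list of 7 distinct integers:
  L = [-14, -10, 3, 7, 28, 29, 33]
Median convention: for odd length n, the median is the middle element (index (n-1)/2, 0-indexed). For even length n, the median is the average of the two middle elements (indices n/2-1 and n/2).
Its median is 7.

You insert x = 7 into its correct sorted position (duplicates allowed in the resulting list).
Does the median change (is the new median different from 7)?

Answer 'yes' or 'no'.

Old median = 7
Insert x = 7
New median = 7
Changed? no

Answer: no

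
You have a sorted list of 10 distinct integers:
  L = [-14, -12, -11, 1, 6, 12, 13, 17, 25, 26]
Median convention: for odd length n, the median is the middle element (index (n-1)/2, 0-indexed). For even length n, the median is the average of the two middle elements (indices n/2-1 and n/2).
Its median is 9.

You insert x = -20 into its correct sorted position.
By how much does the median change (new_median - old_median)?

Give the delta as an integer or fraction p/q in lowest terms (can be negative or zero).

Answer: -3

Derivation:
Old median = 9
After inserting x = -20: new sorted = [-20, -14, -12, -11, 1, 6, 12, 13, 17, 25, 26]
New median = 6
Delta = 6 - 9 = -3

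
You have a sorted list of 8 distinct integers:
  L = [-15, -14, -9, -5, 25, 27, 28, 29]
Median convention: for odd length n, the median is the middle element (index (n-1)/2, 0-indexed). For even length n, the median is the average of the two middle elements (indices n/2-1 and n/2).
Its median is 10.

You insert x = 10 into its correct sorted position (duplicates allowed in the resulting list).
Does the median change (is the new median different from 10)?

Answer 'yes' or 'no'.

Old median = 10
Insert x = 10
New median = 10
Changed? no

Answer: no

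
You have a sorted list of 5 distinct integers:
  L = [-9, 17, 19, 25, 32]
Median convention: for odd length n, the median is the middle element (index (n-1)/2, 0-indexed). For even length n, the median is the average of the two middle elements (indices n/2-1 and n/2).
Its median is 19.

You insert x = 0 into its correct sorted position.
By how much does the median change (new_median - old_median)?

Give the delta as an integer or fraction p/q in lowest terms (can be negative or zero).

Answer: -1

Derivation:
Old median = 19
After inserting x = 0: new sorted = [-9, 0, 17, 19, 25, 32]
New median = 18
Delta = 18 - 19 = -1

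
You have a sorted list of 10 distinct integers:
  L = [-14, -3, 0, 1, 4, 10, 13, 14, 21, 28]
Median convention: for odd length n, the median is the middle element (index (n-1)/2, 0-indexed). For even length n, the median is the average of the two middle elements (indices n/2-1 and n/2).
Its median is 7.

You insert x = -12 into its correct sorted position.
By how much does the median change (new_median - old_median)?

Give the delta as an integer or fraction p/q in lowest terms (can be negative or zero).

Old median = 7
After inserting x = -12: new sorted = [-14, -12, -3, 0, 1, 4, 10, 13, 14, 21, 28]
New median = 4
Delta = 4 - 7 = -3

Answer: -3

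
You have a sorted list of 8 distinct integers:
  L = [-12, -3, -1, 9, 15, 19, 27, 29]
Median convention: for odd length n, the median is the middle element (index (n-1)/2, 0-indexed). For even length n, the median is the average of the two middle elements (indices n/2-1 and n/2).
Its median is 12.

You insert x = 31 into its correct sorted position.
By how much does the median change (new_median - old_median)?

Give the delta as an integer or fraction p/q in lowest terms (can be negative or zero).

Answer: 3

Derivation:
Old median = 12
After inserting x = 31: new sorted = [-12, -3, -1, 9, 15, 19, 27, 29, 31]
New median = 15
Delta = 15 - 12 = 3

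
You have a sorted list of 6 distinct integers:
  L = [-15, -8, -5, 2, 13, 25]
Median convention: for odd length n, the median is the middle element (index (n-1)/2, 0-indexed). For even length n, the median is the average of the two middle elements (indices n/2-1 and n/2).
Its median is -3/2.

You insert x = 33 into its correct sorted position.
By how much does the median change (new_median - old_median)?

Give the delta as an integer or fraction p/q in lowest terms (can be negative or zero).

Answer: 7/2

Derivation:
Old median = -3/2
After inserting x = 33: new sorted = [-15, -8, -5, 2, 13, 25, 33]
New median = 2
Delta = 2 - -3/2 = 7/2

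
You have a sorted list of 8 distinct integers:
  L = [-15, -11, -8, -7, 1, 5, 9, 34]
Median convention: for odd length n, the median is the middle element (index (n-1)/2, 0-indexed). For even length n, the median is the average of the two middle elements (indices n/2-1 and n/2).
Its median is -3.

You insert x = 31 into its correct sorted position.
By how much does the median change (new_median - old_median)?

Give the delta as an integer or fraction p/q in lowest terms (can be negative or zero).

Answer: 4

Derivation:
Old median = -3
After inserting x = 31: new sorted = [-15, -11, -8, -7, 1, 5, 9, 31, 34]
New median = 1
Delta = 1 - -3 = 4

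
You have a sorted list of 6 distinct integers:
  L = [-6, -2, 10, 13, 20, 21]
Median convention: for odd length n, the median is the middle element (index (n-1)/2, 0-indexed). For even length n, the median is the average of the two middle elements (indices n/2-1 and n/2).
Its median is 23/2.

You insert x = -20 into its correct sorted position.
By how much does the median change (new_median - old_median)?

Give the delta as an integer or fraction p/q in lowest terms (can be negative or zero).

Old median = 23/2
After inserting x = -20: new sorted = [-20, -6, -2, 10, 13, 20, 21]
New median = 10
Delta = 10 - 23/2 = -3/2

Answer: -3/2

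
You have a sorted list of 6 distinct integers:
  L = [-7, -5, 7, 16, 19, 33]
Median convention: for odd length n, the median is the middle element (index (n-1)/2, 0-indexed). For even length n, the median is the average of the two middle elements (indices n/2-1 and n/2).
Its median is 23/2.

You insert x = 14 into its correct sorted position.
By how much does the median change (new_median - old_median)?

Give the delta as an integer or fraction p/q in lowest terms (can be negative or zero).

Old median = 23/2
After inserting x = 14: new sorted = [-7, -5, 7, 14, 16, 19, 33]
New median = 14
Delta = 14 - 23/2 = 5/2

Answer: 5/2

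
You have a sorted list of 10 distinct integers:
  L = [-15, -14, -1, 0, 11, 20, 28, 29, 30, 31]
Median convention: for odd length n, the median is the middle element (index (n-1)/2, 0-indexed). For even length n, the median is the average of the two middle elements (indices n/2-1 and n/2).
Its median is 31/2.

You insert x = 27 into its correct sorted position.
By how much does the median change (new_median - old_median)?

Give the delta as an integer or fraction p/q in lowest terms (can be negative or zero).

Answer: 9/2

Derivation:
Old median = 31/2
After inserting x = 27: new sorted = [-15, -14, -1, 0, 11, 20, 27, 28, 29, 30, 31]
New median = 20
Delta = 20 - 31/2 = 9/2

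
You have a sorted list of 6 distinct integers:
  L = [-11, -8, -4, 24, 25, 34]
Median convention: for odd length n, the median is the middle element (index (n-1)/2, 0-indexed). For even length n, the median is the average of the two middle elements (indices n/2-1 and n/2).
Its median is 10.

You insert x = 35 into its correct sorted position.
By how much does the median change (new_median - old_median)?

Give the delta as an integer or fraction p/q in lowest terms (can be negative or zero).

Old median = 10
After inserting x = 35: new sorted = [-11, -8, -4, 24, 25, 34, 35]
New median = 24
Delta = 24 - 10 = 14

Answer: 14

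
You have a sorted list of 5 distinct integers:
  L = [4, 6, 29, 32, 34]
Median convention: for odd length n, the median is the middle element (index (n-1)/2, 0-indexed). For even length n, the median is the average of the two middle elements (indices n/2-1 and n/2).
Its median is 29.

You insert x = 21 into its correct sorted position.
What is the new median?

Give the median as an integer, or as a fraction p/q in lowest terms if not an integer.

Old list (sorted, length 5): [4, 6, 29, 32, 34]
Old median = 29
Insert x = 21
Old length odd (5). Middle was index 2 = 29.
New length even (6). New median = avg of two middle elements.
x = 21: 2 elements are < x, 3 elements are > x.
New sorted list: [4, 6, 21, 29, 32, 34]
New median = 25

Answer: 25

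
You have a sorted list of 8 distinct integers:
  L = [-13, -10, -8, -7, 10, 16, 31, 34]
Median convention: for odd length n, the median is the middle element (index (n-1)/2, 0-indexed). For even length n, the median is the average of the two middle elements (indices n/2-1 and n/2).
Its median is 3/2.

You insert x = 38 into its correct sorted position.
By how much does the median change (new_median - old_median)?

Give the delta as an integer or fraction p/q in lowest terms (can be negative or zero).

Answer: 17/2

Derivation:
Old median = 3/2
After inserting x = 38: new sorted = [-13, -10, -8, -7, 10, 16, 31, 34, 38]
New median = 10
Delta = 10 - 3/2 = 17/2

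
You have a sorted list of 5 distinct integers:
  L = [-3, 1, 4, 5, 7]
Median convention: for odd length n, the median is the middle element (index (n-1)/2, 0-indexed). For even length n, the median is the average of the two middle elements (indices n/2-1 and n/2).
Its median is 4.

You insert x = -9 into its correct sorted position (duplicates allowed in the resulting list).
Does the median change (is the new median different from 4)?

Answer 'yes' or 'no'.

Answer: yes

Derivation:
Old median = 4
Insert x = -9
New median = 5/2
Changed? yes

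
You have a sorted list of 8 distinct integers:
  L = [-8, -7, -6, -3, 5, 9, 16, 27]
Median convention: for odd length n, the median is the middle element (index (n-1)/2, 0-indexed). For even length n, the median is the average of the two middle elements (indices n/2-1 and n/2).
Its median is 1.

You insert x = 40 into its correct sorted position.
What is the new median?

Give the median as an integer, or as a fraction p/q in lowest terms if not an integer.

Old list (sorted, length 8): [-8, -7, -6, -3, 5, 9, 16, 27]
Old median = 1
Insert x = 40
Old length even (8). Middle pair: indices 3,4 = -3,5.
New length odd (9). New median = single middle element.
x = 40: 8 elements are < x, 0 elements are > x.
New sorted list: [-8, -7, -6, -3, 5, 9, 16, 27, 40]
New median = 5

Answer: 5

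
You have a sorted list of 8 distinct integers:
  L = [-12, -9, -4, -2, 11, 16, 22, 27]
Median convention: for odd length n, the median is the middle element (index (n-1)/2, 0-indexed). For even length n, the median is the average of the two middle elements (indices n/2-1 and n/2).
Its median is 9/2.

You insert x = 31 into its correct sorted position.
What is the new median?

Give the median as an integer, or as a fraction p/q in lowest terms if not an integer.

Old list (sorted, length 8): [-12, -9, -4, -2, 11, 16, 22, 27]
Old median = 9/2
Insert x = 31
Old length even (8). Middle pair: indices 3,4 = -2,11.
New length odd (9). New median = single middle element.
x = 31: 8 elements are < x, 0 elements are > x.
New sorted list: [-12, -9, -4, -2, 11, 16, 22, 27, 31]
New median = 11

Answer: 11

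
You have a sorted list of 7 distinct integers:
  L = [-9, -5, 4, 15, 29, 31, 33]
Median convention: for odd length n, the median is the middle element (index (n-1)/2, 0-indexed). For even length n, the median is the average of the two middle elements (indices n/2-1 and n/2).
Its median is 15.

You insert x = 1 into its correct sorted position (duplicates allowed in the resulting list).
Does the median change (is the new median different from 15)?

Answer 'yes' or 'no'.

Answer: yes

Derivation:
Old median = 15
Insert x = 1
New median = 19/2
Changed? yes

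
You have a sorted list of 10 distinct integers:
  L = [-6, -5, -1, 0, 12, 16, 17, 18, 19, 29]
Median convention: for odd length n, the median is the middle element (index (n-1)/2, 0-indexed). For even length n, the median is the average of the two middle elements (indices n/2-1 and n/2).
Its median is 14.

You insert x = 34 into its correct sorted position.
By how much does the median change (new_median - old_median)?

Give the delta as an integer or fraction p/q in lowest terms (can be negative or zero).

Answer: 2

Derivation:
Old median = 14
After inserting x = 34: new sorted = [-6, -5, -1, 0, 12, 16, 17, 18, 19, 29, 34]
New median = 16
Delta = 16 - 14 = 2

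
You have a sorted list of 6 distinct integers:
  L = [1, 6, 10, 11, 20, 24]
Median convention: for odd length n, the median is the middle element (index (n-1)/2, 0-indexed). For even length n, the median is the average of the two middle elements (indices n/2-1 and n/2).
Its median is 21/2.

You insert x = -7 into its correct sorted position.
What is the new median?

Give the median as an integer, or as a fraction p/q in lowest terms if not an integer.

Answer: 10

Derivation:
Old list (sorted, length 6): [1, 6, 10, 11, 20, 24]
Old median = 21/2
Insert x = -7
Old length even (6). Middle pair: indices 2,3 = 10,11.
New length odd (7). New median = single middle element.
x = -7: 0 elements are < x, 6 elements are > x.
New sorted list: [-7, 1, 6, 10, 11, 20, 24]
New median = 10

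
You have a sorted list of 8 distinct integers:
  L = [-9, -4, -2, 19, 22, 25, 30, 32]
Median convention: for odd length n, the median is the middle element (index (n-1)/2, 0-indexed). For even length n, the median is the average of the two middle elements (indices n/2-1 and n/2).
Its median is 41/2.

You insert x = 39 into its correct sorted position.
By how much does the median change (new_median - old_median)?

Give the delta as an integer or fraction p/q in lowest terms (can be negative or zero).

Answer: 3/2

Derivation:
Old median = 41/2
After inserting x = 39: new sorted = [-9, -4, -2, 19, 22, 25, 30, 32, 39]
New median = 22
Delta = 22 - 41/2 = 3/2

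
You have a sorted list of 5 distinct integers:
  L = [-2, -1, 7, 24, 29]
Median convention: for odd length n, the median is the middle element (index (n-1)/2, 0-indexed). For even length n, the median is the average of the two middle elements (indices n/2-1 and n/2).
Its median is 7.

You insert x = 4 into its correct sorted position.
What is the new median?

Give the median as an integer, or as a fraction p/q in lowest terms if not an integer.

Answer: 11/2

Derivation:
Old list (sorted, length 5): [-2, -1, 7, 24, 29]
Old median = 7
Insert x = 4
Old length odd (5). Middle was index 2 = 7.
New length even (6). New median = avg of two middle elements.
x = 4: 2 elements are < x, 3 elements are > x.
New sorted list: [-2, -1, 4, 7, 24, 29]
New median = 11/2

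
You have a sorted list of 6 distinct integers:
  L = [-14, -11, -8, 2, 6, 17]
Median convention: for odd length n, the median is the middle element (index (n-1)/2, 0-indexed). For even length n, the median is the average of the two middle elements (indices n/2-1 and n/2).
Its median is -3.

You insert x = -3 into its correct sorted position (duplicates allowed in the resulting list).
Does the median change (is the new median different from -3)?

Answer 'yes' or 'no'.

Old median = -3
Insert x = -3
New median = -3
Changed? no

Answer: no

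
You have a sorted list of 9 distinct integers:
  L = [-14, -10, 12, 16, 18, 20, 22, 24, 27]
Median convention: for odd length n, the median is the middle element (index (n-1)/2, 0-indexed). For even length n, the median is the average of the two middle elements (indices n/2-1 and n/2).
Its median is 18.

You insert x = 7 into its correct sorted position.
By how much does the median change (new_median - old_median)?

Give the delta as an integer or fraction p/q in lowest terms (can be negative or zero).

Old median = 18
After inserting x = 7: new sorted = [-14, -10, 7, 12, 16, 18, 20, 22, 24, 27]
New median = 17
Delta = 17 - 18 = -1

Answer: -1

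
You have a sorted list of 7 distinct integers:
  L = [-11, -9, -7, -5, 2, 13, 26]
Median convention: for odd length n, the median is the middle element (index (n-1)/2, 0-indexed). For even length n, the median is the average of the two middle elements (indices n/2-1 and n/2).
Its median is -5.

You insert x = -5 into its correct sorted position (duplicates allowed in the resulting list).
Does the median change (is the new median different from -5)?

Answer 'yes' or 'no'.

Answer: no

Derivation:
Old median = -5
Insert x = -5
New median = -5
Changed? no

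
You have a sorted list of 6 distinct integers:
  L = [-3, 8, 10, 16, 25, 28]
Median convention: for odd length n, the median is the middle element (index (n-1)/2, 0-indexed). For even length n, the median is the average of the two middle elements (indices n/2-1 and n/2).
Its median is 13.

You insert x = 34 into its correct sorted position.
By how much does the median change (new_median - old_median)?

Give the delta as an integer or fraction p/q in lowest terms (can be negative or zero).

Old median = 13
After inserting x = 34: new sorted = [-3, 8, 10, 16, 25, 28, 34]
New median = 16
Delta = 16 - 13 = 3

Answer: 3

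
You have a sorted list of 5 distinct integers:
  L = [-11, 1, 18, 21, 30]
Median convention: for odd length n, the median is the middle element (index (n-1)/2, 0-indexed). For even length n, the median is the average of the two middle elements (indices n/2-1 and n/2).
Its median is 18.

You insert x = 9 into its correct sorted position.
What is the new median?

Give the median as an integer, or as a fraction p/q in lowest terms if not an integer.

Old list (sorted, length 5): [-11, 1, 18, 21, 30]
Old median = 18
Insert x = 9
Old length odd (5). Middle was index 2 = 18.
New length even (6). New median = avg of two middle elements.
x = 9: 2 elements are < x, 3 elements are > x.
New sorted list: [-11, 1, 9, 18, 21, 30]
New median = 27/2

Answer: 27/2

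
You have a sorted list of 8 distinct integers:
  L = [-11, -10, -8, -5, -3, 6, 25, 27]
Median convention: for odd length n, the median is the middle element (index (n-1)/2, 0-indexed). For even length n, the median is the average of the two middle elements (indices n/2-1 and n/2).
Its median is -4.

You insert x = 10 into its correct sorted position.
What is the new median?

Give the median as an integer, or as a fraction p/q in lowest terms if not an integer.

Old list (sorted, length 8): [-11, -10, -8, -5, -3, 6, 25, 27]
Old median = -4
Insert x = 10
Old length even (8). Middle pair: indices 3,4 = -5,-3.
New length odd (9). New median = single middle element.
x = 10: 6 elements are < x, 2 elements are > x.
New sorted list: [-11, -10, -8, -5, -3, 6, 10, 25, 27]
New median = -3

Answer: -3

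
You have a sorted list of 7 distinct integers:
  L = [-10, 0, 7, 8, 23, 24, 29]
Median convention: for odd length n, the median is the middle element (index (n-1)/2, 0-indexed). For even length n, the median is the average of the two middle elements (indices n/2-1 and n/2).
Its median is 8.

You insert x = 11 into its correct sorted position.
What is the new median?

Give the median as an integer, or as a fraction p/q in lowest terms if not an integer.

Old list (sorted, length 7): [-10, 0, 7, 8, 23, 24, 29]
Old median = 8
Insert x = 11
Old length odd (7). Middle was index 3 = 8.
New length even (8). New median = avg of two middle elements.
x = 11: 4 elements are < x, 3 elements are > x.
New sorted list: [-10, 0, 7, 8, 11, 23, 24, 29]
New median = 19/2

Answer: 19/2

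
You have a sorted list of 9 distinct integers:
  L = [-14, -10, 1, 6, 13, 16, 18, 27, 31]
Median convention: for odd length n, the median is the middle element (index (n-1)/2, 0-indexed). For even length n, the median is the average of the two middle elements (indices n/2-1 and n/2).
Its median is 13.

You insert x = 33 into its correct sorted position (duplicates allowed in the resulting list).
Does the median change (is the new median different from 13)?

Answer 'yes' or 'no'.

Old median = 13
Insert x = 33
New median = 29/2
Changed? yes

Answer: yes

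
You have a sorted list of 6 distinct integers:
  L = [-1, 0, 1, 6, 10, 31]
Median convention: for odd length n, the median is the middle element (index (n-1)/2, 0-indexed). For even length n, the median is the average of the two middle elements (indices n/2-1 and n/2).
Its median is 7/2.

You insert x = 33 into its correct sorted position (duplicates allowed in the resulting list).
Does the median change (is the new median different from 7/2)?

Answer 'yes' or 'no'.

Old median = 7/2
Insert x = 33
New median = 6
Changed? yes

Answer: yes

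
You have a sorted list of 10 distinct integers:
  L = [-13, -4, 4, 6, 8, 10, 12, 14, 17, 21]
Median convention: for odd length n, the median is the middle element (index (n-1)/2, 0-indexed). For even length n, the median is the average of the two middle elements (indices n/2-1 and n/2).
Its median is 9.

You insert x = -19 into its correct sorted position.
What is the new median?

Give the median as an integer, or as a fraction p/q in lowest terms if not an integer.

Old list (sorted, length 10): [-13, -4, 4, 6, 8, 10, 12, 14, 17, 21]
Old median = 9
Insert x = -19
Old length even (10). Middle pair: indices 4,5 = 8,10.
New length odd (11). New median = single middle element.
x = -19: 0 elements are < x, 10 elements are > x.
New sorted list: [-19, -13, -4, 4, 6, 8, 10, 12, 14, 17, 21]
New median = 8

Answer: 8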